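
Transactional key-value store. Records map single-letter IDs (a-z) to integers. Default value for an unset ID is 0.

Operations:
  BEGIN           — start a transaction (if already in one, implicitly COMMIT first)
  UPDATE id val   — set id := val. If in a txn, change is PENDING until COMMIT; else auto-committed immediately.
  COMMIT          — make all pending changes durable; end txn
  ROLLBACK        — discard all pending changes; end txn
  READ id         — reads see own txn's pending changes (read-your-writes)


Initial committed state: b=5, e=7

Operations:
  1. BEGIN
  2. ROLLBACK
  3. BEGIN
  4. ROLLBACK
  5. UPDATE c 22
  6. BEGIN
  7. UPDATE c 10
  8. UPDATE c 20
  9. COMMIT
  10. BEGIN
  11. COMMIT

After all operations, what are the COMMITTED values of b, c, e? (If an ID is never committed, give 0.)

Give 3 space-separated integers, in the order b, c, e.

Answer: 5 20 7

Derivation:
Initial committed: {b=5, e=7}
Op 1: BEGIN: in_txn=True, pending={}
Op 2: ROLLBACK: discarded pending []; in_txn=False
Op 3: BEGIN: in_txn=True, pending={}
Op 4: ROLLBACK: discarded pending []; in_txn=False
Op 5: UPDATE c=22 (auto-commit; committed c=22)
Op 6: BEGIN: in_txn=True, pending={}
Op 7: UPDATE c=10 (pending; pending now {c=10})
Op 8: UPDATE c=20 (pending; pending now {c=20})
Op 9: COMMIT: merged ['c'] into committed; committed now {b=5, c=20, e=7}
Op 10: BEGIN: in_txn=True, pending={}
Op 11: COMMIT: merged [] into committed; committed now {b=5, c=20, e=7}
Final committed: {b=5, c=20, e=7}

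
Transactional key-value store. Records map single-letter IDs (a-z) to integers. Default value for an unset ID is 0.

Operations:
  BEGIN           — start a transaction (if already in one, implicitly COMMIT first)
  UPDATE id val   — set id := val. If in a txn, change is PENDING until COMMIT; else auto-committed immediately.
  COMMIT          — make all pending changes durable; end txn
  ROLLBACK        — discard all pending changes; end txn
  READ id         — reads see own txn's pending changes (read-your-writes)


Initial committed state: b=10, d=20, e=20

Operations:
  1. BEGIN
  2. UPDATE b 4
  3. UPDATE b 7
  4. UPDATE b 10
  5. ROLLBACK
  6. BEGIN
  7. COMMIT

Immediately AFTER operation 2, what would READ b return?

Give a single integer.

Answer: 4

Derivation:
Initial committed: {b=10, d=20, e=20}
Op 1: BEGIN: in_txn=True, pending={}
Op 2: UPDATE b=4 (pending; pending now {b=4})
After op 2: visible(b) = 4 (pending={b=4}, committed={b=10, d=20, e=20})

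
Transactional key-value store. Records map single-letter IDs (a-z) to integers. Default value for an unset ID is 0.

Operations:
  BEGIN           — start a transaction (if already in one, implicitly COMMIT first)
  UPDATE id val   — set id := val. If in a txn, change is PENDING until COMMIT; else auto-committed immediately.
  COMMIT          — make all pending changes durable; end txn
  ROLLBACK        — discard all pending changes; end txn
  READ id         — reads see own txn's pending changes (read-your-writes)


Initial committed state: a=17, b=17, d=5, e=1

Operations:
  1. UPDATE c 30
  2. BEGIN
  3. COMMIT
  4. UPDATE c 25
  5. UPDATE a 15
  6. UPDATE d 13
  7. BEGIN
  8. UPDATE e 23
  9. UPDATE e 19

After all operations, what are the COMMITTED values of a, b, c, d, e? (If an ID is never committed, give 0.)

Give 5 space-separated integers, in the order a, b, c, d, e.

Answer: 15 17 25 13 1

Derivation:
Initial committed: {a=17, b=17, d=5, e=1}
Op 1: UPDATE c=30 (auto-commit; committed c=30)
Op 2: BEGIN: in_txn=True, pending={}
Op 3: COMMIT: merged [] into committed; committed now {a=17, b=17, c=30, d=5, e=1}
Op 4: UPDATE c=25 (auto-commit; committed c=25)
Op 5: UPDATE a=15 (auto-commit; committed a=15)
Op 6: UPDATE d=13 (auto-commit; committed d=13)
Op 7: BEGIN: in_txn=True, pending={}
Op 8: UPDATE e=23 (pending; pending now {e=23})
Op 9: UPDATE e=19 (pending; pending now {e=19})
Final committed: {a=15, b=17, c=25, d=13, e=1}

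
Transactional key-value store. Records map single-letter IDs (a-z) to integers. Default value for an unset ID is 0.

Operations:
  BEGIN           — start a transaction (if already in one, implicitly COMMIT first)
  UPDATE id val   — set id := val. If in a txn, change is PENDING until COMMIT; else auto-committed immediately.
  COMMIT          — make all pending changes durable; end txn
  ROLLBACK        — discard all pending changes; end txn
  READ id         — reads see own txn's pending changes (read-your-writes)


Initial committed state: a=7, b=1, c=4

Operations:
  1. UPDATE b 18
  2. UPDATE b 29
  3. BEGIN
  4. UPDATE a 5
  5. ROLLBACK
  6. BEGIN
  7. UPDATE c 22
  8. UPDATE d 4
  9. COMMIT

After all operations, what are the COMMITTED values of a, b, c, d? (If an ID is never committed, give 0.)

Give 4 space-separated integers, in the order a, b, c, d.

Answer: 7 29 22 4

Derivation:
Initial committed: {a=7, b=1, c=4}
Op 1: UPDATE b=18 (auto-commit; committed b=18)
Op 2: UPDATE b=29 (auto-commit; committed b=29)
Op 3: BEGIN: in_txn=True, pending={}
Op 4: UPDATE a=5 (pending; pending now {a=5})
Op 5: ROLLBACK: discarded pending ['a']; in_txn=False
Op 6: BEGIN: in_txn=True, pending={}
Op 7: UPDATE c=22 (pending; pending now {c=22})
Op 8: UPDATE d=4 (pending; pending now {c=22, d=4})
Op 9: COMMIT: merged ['c', 'd'] into committed; committed now {a=7, b=29, c=22, d=4}
Final committed: {a=7, b=29, c=22, d=4}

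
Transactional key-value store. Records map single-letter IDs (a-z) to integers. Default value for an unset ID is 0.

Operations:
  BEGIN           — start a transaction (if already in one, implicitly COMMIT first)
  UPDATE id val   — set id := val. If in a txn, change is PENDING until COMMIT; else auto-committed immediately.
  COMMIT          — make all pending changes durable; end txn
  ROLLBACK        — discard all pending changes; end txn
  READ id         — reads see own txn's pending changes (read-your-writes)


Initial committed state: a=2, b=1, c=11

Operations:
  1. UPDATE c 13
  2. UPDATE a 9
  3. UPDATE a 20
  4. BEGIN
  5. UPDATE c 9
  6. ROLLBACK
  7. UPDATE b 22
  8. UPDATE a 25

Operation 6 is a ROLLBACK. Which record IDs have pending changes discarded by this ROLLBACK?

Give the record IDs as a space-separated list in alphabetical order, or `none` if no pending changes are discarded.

Answer: c

Derivation:
Initial committed: {a=2, b=1, c=11}
Op 1: UPDATE c=13 (auto-commit; committed c=13)
Op 2: UPDATE a=9 (auto-commit; committed a=9)
Op 3: UPDATE a=20 (auto-commit; committed a=20)
Op 4: BEGIN: in_txn=True, pending={}
Op 5: UPDATE c=9 (pending; pending now {c=9})
Op 6: ROLLBACK: discarded pending ['c']; in_txn=False
Op 7: UPDATE b=22 (auto-commit; committed b=22)
Op 8: UPDATE a=25 (auto-commit; committed a=25)
ROLLBACK at op 6 discards: ['c']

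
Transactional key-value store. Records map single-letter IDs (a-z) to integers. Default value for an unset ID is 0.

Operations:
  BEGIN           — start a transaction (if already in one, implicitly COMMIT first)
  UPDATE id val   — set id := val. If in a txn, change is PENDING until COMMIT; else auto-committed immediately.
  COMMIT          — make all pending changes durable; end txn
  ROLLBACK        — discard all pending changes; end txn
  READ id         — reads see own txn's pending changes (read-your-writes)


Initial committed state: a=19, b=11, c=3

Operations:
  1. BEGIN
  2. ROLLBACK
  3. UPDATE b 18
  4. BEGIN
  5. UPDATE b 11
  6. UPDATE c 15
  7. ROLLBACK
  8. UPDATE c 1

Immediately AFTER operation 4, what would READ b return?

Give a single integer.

Answer: 18

Derivation:
Initial committed: {a=19, b=11, c=3}
Op 1: BEGIN: in_txn=True, pending={}
Op 2: ROLLBACK: discarded pending []; in_txn=False
Op 3: UPDATE b=18 (auto-commit; committed b=18)
Op 4: BEGIN: in_txn=True, pending={}
After op 4: visible(b) = 18 (pending={}, committed={a=19, b=18, c=3})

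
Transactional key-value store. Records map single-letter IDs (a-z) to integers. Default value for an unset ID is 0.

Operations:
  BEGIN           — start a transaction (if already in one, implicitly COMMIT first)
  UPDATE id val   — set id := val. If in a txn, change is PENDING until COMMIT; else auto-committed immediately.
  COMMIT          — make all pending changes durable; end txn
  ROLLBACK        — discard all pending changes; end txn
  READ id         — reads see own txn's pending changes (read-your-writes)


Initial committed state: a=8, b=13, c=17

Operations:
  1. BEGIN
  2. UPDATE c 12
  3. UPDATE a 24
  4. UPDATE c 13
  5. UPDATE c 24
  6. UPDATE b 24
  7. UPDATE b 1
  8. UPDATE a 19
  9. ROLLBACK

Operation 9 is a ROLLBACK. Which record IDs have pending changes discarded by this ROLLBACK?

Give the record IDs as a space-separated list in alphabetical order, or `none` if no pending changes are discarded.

Answer: a b c

Derivation:
Initial committed: {a=8, b=13, c=17}
Op 1: BEGIN: in_txn=True, pending={}
Op 2: UPDATE c=12 (pending; pending now {c=12})
Op 3: UPDATE a=24 (pending; pending now {a=24, c=12})
Op 4: UPDATE c=13 (pending; pending now {a=24, c=13})
Op 5: UPDATE c=24 (pending; pending now {a=24, c=24})
Op 6: UPDATE b=24 (pending; pending now {a=24, b=24, c=24})
Op 7: UPDATE b=1 (pending; pending now {a=24, b=1, c=24})
Op 8: UPDATE a=19 (pending; pending now {a=19, b=1, c=24})
Op 9: ROLLBACK: discarded pending ['a', 'b', 'c']; in_txn=False
ROLLBACK at op 9 discards: ['a', 'b', 'c']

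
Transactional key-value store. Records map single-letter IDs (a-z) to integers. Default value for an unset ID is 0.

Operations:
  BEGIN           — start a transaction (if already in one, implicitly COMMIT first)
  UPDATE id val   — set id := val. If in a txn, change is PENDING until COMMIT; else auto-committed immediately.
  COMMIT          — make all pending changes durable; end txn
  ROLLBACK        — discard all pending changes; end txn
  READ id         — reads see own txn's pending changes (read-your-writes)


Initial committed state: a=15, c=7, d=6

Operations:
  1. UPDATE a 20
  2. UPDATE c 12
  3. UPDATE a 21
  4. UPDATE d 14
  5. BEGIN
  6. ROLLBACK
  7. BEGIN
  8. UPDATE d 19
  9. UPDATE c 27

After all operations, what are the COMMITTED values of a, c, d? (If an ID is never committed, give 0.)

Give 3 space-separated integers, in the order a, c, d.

Answer: 21 12 14

Derivation:
Initial committed: {a=15, c=7, d=6}
Op 1: UPDATE a=20 (auto-commit; committed a=20)
Op 2: UPDATE c=12 (auto-commit; committed c=12)
Op 3: UPDATE a=21 (auto-commit; committed a=21)
Op 4: UPDATE d=14 (auto-commit; committed d=14)
Op 5: BEGIN: in_txn=True, pending={}
Op 6: ROLLBACK: discarded pending []; in_txn=False
Op 7: BEGIN: in_txn=True, pending={}
Op 8: UPDATE d=19 (pending; pending now {d=19})
Op 9: UPDATE c=27 (pending; pending now {c=27, d=19})
Final committed: {a=21, c=12, d=14}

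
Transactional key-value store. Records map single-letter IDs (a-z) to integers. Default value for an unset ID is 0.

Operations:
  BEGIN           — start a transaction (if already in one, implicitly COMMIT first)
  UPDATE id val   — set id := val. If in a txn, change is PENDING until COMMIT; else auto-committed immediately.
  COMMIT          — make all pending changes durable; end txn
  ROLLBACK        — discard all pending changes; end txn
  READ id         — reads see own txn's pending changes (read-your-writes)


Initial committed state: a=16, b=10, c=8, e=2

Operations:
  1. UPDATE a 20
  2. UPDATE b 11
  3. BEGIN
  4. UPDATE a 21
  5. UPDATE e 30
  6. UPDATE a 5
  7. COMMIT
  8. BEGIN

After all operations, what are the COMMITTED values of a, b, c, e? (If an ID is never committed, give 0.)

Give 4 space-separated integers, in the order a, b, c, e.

Answer: 5 11 8 30

Derivation:
Initial committed: {a=16, b=10, c=8, e=2}
Op 1: UPDATE a=20 (auto-commit; committed a=20)
Op 2: UPDATE b=11 (auto-commit; committed b=11)
Op 3: BEGIN: in_txn=True, pending={}
Op 4: UPDATE a=21 (pending; pending now {a=21})
Op 5: UPDATE e=30 (pending; pending now {a=21, e=30})
Op 6: UPDATE a=5 (pending; pending now {a=5, e=30})
Op 7: COMMIT: merged ['a', 'e'] into committed; committed now {a=5, b=11, c=8, e=30}
Op 8: BEGIN: in_txn=True, pending={}
Final committed: {a=5, b=11, c=8, e=30}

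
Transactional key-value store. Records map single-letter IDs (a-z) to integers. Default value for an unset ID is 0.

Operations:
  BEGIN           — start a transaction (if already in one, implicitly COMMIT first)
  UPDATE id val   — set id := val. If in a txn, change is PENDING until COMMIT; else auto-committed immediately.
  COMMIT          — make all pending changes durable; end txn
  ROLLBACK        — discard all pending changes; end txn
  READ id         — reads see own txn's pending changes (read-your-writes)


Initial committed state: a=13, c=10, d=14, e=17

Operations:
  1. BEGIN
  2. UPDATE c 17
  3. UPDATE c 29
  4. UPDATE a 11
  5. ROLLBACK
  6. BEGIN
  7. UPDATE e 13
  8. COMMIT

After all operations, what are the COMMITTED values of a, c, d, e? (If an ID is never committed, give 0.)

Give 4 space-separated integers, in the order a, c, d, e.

Initial committed: {a=13, c=10, d=14, e=17}
Op 1: BEGIN: in_txn=True, pending={}
Op 2: UPDATE c=17 (pending; pending now {c=17})
Op 3: UPDATE c=29 (pending; pending now {c=29})
Op 4: UPDATE a=11 (pending; pending now {a=11, c=29})
Op 5: ROLLBACK: discarded pending ['a', 'c']; in_txn=False
Op 6: BEGIN: in_txn=True, pending={}
Op 7: UPDATE e=13 (pending; pending now {e=13})
Op 8: COMMIT: merged ['e'] into committed; committed now {a=13, c=10, d=14, e=13}
Final committed: {a=13, c=10, d=14, e=13}

Answer: 13 10 14 13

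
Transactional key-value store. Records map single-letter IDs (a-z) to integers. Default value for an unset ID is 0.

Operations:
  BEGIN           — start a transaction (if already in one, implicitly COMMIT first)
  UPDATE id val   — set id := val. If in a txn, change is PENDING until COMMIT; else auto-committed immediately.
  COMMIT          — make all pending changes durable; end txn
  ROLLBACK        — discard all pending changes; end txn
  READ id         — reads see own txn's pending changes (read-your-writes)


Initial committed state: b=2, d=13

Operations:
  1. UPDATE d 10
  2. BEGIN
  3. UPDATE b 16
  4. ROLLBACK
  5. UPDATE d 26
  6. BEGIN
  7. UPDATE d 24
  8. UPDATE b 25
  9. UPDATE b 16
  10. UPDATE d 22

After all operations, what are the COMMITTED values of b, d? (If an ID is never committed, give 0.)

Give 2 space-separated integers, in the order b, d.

Answer: 2 26

Derivation:
Initial committed: {b=2, d=13}
Op 1: UPDATE d=10 (auto-commit; committed d=10)
Op 2: BEGIN: in_txn=True, pending={}
Op 3: UPDATE b=16 (pending; pending now {b=16})
Op 4: ROLLBACK: discarded pending ['b']; in_txn=False
Op 5: UPDATE d=26 (auto-commit; committed d=26)
Op 6: BEGIN: in_txn=True, pending={}
Op 7: UPDATE d=24 (pending; pending now {d=24})
Op 8: UPDATE b=25 (pending; pending now {b=25, d=24})
Op 9: UPDATE b=16 (pending; pending now {b=16, d=24})
Op 10: UPDATE d=22 (pending; pending now {b=16, d=22})
Final committed: {b=2, d=26}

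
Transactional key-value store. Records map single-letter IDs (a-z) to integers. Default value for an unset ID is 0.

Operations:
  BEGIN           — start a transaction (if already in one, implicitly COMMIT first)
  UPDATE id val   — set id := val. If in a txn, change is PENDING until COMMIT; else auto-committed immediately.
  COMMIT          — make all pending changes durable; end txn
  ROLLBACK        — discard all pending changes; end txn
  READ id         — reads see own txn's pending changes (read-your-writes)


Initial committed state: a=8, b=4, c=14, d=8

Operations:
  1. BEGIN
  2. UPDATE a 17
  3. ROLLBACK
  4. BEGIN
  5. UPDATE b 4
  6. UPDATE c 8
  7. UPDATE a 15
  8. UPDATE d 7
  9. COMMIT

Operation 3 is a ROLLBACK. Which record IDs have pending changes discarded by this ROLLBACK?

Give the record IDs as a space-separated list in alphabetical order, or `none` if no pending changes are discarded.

Answer: a

Derivation:
Initial committed: {a=8, b=4, c=14, d=8}
Op 1: BEGIN: in_txn=True, pending={}
Op 2: UPDATE a=17 (pending; pending now {a=17})
Op 3: ROLLBACK: discarded pending ['a']; in_txn=False
Op 4: BEGIN: in_txn=True, pending={}
Op 5: UPDATE b=4 (pending; pending now {b=4})
Op 6: UPDATE c=8 (pending; pending now {b=4, c=8})
Op 7: UPDATE a=15 (pending; pending now {a=15, b=4, c=8})
Op 8: UPDATE d=7 (pending; pending now {a=15, b=4, c=8, d=7})
Op 9: COMMIT: merged ['a', 'b', 'c', 'd'] into committed; committed now {a=15, b=4, c=8, d=7}
ROLLBACK at op 3 discards: ['a']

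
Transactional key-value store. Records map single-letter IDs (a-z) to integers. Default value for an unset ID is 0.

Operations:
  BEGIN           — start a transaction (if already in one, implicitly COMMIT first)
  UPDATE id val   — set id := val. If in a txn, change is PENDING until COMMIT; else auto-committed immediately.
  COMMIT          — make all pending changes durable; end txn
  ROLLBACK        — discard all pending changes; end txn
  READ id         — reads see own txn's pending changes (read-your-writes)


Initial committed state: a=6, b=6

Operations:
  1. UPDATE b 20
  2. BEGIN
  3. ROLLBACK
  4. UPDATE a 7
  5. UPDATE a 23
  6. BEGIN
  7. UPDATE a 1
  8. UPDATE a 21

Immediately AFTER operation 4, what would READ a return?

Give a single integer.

Answer: 7

Derivation:
Initial committed: {a=6, b=6}
Op 1: UPDATE b=20 (auto-commit; committed b=20)
Op 2: BEGIN: in_txn=True, pending={}
Op 3: ROLLBACK: discarded pending []; in_txn=False
Op 4: UPDATE a=7 (auto-commit; committed a=7)
After op 4: visible(a) = 7 (pending={}, committed={a=7, b=20})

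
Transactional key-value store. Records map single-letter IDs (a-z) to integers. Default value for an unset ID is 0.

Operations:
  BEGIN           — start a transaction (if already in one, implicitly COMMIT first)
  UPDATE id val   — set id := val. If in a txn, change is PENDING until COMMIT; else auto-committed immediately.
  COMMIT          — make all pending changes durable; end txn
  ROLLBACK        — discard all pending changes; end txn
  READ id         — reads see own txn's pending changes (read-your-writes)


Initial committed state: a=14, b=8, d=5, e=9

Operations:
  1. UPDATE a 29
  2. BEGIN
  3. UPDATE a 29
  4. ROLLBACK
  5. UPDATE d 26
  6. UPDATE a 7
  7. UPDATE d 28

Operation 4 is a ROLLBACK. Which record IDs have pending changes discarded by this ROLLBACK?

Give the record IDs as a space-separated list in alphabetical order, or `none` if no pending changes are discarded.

Initial committed: {a=14, b=8, d=5, e=9}
Op 1: UPDATE a=29 (auto-commit; committed a=29)
Op 2: BEGIN: in_txn=True, pending={}
Op 3: UPDATE a=29 (pending; pending now {a=29})
Op 4: ROLLBACK: discarded pending ['a']; in_txn=False
Op 5: UPDATE d=26 (auto-commit; committed d=26)
Op 6: UPDATE a=7 (auto-commit; committed a=7)
Op 7: UPDATE d=28 (auto-commit; committed d=28)
ROLLBACK at op 4 discards: ['a']

Answer: a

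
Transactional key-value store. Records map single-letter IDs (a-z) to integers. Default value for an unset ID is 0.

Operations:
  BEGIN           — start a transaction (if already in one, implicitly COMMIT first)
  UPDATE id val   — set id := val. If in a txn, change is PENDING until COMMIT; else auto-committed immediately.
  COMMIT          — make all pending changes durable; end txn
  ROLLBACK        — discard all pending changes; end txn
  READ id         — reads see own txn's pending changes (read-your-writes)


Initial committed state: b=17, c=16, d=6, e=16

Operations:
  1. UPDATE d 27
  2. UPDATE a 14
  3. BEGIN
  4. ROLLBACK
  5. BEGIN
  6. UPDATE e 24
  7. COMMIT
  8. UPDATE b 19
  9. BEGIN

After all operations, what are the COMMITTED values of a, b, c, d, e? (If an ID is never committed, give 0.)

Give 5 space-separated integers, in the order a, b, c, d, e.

Initial committed: {b=17, c=16, d=6, e=16}
Op 1: UPDATE d=27 (auto-commit; committed d=27)
Op 2: UPDATE a=14 (auto-commit; committed a=14)
Op 3: BEGIN: in_txn=True, pending={}
Op 4: ROLLBACK: discarded pending []; in_txn=False
Op 5: BEGIN: in_txn=True, pending={}
Op 6: UPDATE e=24 (pending; pending now {e=24})
Op 7: COMMIT: merged ['e'] into committed; committed now {a=14, b=17, c=16, d=27, e=24}
Op 8: UPDATE b=19 (auto-commit; committed b=19)
Op 9: BEGIN: in_txn=True, pending={}
Final committed: {a=14, b=19, c=16, d=27, e=24}

Answer: 14 19 16 27 24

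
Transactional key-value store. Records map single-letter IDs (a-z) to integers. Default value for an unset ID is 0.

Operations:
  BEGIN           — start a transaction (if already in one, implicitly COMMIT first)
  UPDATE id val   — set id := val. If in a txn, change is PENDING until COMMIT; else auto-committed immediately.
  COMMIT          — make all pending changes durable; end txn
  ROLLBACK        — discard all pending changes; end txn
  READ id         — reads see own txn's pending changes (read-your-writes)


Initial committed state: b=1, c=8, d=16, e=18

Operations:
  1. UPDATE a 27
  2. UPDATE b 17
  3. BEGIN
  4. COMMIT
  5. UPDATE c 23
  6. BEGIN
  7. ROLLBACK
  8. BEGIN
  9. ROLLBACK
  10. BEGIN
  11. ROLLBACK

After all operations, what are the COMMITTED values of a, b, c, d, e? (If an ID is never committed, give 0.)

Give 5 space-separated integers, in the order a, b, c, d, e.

Answer: 27 17 23 16 18

Derivation:
Initial committed: {b=1, c=8, d=16, e=18}
Op 1: UPDATE a=27 (auto-commit; committed a=27)
Op 2: UPDATE b=17 (auto-commit; committed b=17)
Op 3: BEGIN: in_txn=True, pending={}
Op 4: COMMIT: merged [] into committed; committed now {a=27, b=17, c=8, d=16, e=18}
Op 5: UPDATE c=23 (auto-commit; committed c=23)
Op 6: BEGIN: in_txn=True, pending={}
Op 7: ROLLBACK: discarded pending []; in_txn=False
Op 8: BEGIN: in_txn=True, pending={}
Op 9: ROLLBACK: discarded pending []; in_txn=False
Op 10: BEGIN: in_txn=True, pending={}
Op 11: ROLLBACK: discarded pending []; in_txn=False
Final committed: {a=27, b=17, c=23, d=16, e=18}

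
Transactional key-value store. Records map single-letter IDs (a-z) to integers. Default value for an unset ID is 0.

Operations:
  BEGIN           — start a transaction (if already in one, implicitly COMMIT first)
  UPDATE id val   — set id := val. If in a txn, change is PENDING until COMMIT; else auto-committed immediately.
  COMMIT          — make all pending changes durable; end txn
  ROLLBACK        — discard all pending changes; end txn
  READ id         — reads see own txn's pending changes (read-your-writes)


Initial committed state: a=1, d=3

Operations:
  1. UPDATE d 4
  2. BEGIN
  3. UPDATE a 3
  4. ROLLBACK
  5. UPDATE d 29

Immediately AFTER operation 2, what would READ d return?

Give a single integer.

Initial committed: {a=1, d=3}
Op 1: UPDATE d=4 (auto-commit; committed d=4)
Op 2: BEGIN: in_txn=True, pending={}
After op 2: visible(d) = 4 (pending={}, committed={a=1, d=4})

Answer: 4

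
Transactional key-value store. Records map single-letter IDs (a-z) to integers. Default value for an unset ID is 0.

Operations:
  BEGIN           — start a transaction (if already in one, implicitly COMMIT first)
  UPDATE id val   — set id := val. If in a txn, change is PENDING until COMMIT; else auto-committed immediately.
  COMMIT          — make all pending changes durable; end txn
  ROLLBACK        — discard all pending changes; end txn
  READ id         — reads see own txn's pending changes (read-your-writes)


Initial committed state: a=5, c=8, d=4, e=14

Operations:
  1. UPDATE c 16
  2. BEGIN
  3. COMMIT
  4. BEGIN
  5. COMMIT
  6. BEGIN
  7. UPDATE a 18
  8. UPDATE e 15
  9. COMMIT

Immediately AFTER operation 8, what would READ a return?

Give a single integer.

Answer: 18

Derivation:
Initial committed: {a=5, c=8, d=4, e=14}
Op 1: UPDATE c=16 (auto-commit; committed c=16)
Op 2: BEGIN: in_txn=True, pending={}
Op 3: COMMIT: merged [] into committed; committed now {a=5, c=16, d=4, e=14}
Op 4: BEGIN: in_txn=True, pending={}
Op 5: COMMIT: merged [] into committed; committed now {a=5, c=16, d=4, e=14}
Op 6: BEGIN: in_txn=True, pending={}
Op 7: UPDATE a=18 (pending; pending now {a=18})
Op 8: UPDATE e=15 (pending; pending now {a=18, e=15})
After op 8: visible(a) = 18 (pending={a=18, e=15}, committed={a=5, c=16, d=4, e=14})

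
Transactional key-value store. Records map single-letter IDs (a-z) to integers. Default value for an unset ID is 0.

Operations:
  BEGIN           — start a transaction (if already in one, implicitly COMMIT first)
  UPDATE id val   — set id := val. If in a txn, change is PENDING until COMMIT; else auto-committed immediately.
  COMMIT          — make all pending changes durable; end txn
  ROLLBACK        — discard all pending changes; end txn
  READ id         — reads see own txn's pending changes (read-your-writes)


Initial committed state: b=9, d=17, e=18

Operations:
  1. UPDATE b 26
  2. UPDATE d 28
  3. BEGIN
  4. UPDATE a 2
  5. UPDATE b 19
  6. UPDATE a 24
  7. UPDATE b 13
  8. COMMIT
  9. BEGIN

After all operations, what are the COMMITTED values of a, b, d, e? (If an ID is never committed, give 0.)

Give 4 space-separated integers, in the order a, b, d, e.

Answer: 24 13 28 18

Derivation:
Initial committed: {b=9, d=17, e=18}
Op 1: UPDATE b=26 (auto-commit; committed b=26)
Op 2: UPDATE d=28 (auto-commit; committed d=28)
Op 3: BEGIN: in_txn=True, pending={}
Op 4: UPDATE a=2 (pending; pending now {a=2})
Op 5: UPDATE b=19 (pending; pending now {a=2, b=19})
Op 6: UPDATE a=24 (pending; pending now {a=24, b=19})
Op 7: UPDATE b=13 (pending; pending now {a=24, b=13})
Op 8: COMMIT: merged ['a', 'b'] into committed; committed now {a=24, b=13, d=28, e=18}
Op 9: BEGIN: in_txn=True, pending={}
Final committed: {a=24, b=13, d=28, e=18}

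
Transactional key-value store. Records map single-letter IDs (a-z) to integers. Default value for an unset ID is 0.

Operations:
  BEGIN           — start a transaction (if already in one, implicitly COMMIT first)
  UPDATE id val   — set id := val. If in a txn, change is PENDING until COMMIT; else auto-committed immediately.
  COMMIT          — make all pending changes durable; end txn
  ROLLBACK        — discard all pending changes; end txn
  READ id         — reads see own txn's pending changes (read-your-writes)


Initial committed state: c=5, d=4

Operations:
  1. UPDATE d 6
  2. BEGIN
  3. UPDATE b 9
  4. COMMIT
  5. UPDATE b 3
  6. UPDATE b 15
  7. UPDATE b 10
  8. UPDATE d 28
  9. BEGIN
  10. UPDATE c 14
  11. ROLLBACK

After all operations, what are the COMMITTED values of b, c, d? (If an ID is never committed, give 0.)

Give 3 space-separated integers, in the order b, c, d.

Answer: 10 5 28

Derivation:
Initial committed: {c=5, d=4}
Op 1: UPDATE d=6 (auto-commit; committed d=6)
Op 2: BEGIN: in_txn=True, pending={}
Op 3: UPDATE b=9 (pending; pending now {b=9})
Op 4: COMMIT: merged ['b'] into committed; committed now {b=9, c=5, d=6}
Op 5: UPDATE b=3 (auto-commit; committed b=3)
Op 6: UPDATE b=15 (auto-commit; committed b=15)
Op 7: UPDATE b=10 (auto-commit; committed b=10)
Op 8: UPDATE d=28 (auto-commit; committed d=28)
Op 9: BEGIN: in_txn=True, pending={}
Op 10: UPDATE c=14 (pending; pending now {c=14})
Op 11: ROLLBACK: discarded pending ['c']; in_txn=False
Final committed: {b=10, c=5, d=28}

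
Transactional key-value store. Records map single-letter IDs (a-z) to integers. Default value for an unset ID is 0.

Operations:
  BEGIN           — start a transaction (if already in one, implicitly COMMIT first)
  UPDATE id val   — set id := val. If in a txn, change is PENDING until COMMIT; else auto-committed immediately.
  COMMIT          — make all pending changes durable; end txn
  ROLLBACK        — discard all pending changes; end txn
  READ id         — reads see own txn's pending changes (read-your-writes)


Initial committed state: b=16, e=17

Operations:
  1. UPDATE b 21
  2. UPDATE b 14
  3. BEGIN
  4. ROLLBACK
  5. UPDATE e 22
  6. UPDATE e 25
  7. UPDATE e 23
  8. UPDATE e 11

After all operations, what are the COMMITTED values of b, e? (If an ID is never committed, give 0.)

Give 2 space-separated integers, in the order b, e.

Initial committed: {b=16, e=17}
Op 1: UPDATE b=21 (auto-commit; committed b=21)
Op 2: UPDATE b=14 (auto-commit; committed b=14)
Op 3: BEGIN: in_txn=True, pending={}
Op 4: ROLLBACK: discarded pending []; in_txn=False
Op 5: UPDATE e=22 (auto-commit; committed e=22)
Op 6: UPDATE e=25 (auto-commit; committed e=25)
Op 7: UPDATE e=23 (auto-commit; committed e=23)
Op 8: UPDATE e=11 (auto-commit; committed e=11)
Final committed: {b=14, e=11}

Answer: 14 11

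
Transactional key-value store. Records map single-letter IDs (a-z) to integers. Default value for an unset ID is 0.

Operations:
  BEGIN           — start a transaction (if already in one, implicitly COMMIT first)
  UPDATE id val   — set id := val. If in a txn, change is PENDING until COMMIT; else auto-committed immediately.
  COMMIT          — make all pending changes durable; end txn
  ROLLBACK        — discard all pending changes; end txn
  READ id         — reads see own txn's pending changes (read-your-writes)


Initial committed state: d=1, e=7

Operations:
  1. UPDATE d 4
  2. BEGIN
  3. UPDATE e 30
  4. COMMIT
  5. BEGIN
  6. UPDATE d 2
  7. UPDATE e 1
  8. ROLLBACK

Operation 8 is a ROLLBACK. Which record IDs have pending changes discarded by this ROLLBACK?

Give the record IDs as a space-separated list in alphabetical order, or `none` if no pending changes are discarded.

Answer: d e

Derivation:
Initial committed: {d=1, e=7}
Op 1: UPDATE d=4 (auto-commit; committed d=4)
Op 2: BEGIN: in_txn=True, pending={}
Op 3: UPDATE e=30 (pending; pending now {e=30})
Op 4: COMMIT: merged ['e'] into committed; committed now {d=4, e=30}
Op 5: BEGIN: in_txn=True, pending={}
Op 6: UPDATE d=2 (pending; pending now {d=2})
Op 7: UPDATE e=1 (pending; pending now {d=2, e=1})
Op 8: ROLLBACK: discarded pending ['d', 'e']; in_txn=False
ROLLBACK at op 8 discards: ['d', 'e']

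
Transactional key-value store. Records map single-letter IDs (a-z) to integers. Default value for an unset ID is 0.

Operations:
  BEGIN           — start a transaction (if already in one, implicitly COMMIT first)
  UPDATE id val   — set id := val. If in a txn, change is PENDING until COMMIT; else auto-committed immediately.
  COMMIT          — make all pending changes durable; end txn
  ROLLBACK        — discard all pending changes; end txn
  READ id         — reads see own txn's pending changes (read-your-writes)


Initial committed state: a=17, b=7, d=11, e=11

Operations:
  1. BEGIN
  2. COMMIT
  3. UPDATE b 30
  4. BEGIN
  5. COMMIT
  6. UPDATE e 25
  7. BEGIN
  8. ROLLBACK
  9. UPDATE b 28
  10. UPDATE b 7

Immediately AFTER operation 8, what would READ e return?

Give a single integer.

Initial committed: {a=17, b=7, d=11, e=11}
Op 1: BEGIN: in_txn=True, pending={}
Op 2: COMMIT: merged [] into committed; committed now {a=17, b=7, d=11, e=11}
Op 3: UPDATE b=30 (auto-commit; committed b=30)
Op 4: BEGIN: in_txn=True, pending={}
Op 5: COMMIT: merged [] into committed; committed now {a=17, b=30, d=11, e=11}
Op 6: UPDATE e=25 (auto-commit; committed e=25)
Op 7: BEGIN: in_txn=True, pending={}
Op 8: ROLLBACK: discarded pending []; in_txn=False
After op 8: visible(e) = 25 (pending={}, committed={a=17, b=30, d=11, e=25})

Answer: 25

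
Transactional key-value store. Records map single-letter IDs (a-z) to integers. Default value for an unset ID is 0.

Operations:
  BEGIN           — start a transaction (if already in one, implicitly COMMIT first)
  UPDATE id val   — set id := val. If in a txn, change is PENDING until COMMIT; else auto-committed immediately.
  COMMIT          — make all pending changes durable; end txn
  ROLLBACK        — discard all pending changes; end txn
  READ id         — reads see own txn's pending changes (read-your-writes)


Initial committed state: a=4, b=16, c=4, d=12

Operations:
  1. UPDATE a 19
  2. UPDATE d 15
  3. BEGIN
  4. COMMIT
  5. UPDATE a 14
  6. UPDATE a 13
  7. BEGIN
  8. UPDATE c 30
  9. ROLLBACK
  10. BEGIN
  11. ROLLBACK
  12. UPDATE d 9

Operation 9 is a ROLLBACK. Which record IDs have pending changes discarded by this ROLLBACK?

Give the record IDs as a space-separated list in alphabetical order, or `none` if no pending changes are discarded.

Initial committed: {a=4, b=16, c=4, d=12}
Op 1: UPDATE a=19 (auto-commit; committed a=19)
Op 2: UPDATE d=15 (auto-commit; committed d=15)
Op 3: BEGIN: in_txn=True, pending={}
Op 4: COMMIT: merged [] into committed; committed now {a=19, b=16, c=4, d=15}
Op 5: UPDATE a=14 (auto-commit; committed a=14)
Op 6: UPDATE a=13 (auto-commit; committed a=13)
Op 7: BEGIN: in_txn=True, pending={}
Op 8: UPDATE c=30 (pending; pending now {c=30})
Op 9: ROLLBACK: discarded pending ['c']; in_txn=False
Op 10: BEGIN: in_txn=True, pending={}
Op 11: ROLLBACK: discarded pending []; in_txn=False
Op 12: UPDATE d=9 (auto-commit; committed d=9)
ROLLBACK at op 9 discards: ['c']

Answer: c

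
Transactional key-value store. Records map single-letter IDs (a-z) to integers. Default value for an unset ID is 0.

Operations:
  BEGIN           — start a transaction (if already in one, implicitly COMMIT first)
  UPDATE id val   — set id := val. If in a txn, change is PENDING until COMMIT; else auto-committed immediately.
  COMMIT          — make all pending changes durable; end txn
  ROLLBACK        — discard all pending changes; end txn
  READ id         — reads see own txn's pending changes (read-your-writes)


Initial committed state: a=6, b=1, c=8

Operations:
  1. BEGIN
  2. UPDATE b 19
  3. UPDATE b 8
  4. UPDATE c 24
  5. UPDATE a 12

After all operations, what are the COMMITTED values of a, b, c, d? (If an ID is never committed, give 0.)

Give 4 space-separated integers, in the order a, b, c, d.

Answer: 6 1 8 0

Derivation:
Initial committed: {a=6, b=1, c=8}
Op 1: BEGIN: in_txn=True, pending={}
Op 2: UPDATE b=19 (pending; pending now {b=19})
Op 3: UPDATE b=8 (pending; pending now {b=8})
Op 4: UPDATE c=24 (pending; pending now {b=8, c=24})
Op 5: UPDATE a=12 (pending; pending now {a=12, b=8, c=24})
Final committed: {a=6, b=1, c=8}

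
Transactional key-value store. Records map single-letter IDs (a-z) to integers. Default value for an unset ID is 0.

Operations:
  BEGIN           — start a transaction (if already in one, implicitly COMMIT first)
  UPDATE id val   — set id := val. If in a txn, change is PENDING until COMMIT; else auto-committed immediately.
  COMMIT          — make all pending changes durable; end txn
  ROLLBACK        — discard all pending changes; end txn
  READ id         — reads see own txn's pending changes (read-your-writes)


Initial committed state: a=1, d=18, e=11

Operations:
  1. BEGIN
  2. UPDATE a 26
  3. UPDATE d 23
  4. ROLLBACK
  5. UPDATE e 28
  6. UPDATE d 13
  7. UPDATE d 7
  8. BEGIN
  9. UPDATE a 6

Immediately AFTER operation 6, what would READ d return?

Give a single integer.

Answer: 13

Derivation:
Initial committed: {a=1, d=18, e=11}
Op 1: BEGIN: in_txn=True, pending={}
Op 2: UPDATE a=26 (pending; pending now {a=26})
Op 3: UPDATE d=23 (pending; pending now {a=26, d=23})
Op 4: ROLLBACK: discarded pending ['a', 'd']; in_txn=False
Op 5: UPDATE e=28 (auto-commit; committed e=28)
Op 6: UPDATE d=13 (auto-commit; committed d=13)
After op 6: visible(d) = 13 (pending={}, committed={a=1, d=13, e=28})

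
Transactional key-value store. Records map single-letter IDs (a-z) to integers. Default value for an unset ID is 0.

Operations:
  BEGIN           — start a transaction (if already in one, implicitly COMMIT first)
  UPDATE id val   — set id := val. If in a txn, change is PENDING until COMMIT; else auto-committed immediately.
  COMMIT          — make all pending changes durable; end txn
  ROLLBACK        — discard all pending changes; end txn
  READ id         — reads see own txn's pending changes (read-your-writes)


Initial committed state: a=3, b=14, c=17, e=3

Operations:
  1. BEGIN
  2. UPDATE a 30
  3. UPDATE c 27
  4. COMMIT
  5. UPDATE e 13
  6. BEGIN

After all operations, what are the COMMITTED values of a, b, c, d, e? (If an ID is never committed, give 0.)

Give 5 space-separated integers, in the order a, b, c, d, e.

Initial committed: {a=3, b=14, c=17, e=3}
Op 1: BEGIN: in_txn=True, pending={}
Op 2: UPDATE a=30 (pending; pending now {a=30})
Op 3: UPDATE c=27 (pending; pending now {a=30, c=27})
Op 4: COMMIT: merged ['a', 'c'] into committed; committed now {a=30, b=14, c=27, e=3}
Op 5: UPDATE e=13 (auto-commit; committed e=13)
Op 6: BEGIN: in_txn=True, pending={}
Final committed: {a=30, b=14, c=27, e=13}

Answer: 30 14 27 0 13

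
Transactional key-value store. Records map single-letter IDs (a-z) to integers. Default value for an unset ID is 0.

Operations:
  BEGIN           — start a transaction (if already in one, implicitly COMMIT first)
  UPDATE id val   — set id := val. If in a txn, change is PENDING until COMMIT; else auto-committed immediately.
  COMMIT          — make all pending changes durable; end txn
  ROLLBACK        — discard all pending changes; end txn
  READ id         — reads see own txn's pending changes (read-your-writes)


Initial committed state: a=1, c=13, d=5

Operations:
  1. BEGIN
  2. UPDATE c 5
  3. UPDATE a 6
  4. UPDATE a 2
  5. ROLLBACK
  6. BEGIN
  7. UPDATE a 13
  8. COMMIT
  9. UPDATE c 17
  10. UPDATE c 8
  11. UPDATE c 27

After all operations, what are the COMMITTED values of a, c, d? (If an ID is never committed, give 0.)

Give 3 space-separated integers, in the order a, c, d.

Initial committed: {a=1, c=13, d=5}
Op 1: BEGIN: in_txn=True, pending={}
Op 2: UPDATE c=5 (pending; pending now {c=5})
Op 3: UPDATE a=6 (pending; pending now {a=6, c=5})
Op 4: UPDATE a=2 (pending; pending now {a=2, c=5})
Op 5: ROLLBACK: discarded pending ['a', 'c']; in_txn=False
Op 6: BEGIN: in_txn=True, pending={}
Op 7: UPDATE a=13 (pending; pending now {a=13})
Op 8: COMMIT: merged ['a'] into committed; committed now {a=13, c=13, d=5}
Op 9: UPDATE c=17 (auto-commit; committed c=17)
Op 10: UPDATE c=8 (auto-commit; committed c=8)
Op 11: UPDATE c=27 (auto-commit; committed c=27)
Final committed: {a=13, c=27, d=5}

Answer: 13 27 5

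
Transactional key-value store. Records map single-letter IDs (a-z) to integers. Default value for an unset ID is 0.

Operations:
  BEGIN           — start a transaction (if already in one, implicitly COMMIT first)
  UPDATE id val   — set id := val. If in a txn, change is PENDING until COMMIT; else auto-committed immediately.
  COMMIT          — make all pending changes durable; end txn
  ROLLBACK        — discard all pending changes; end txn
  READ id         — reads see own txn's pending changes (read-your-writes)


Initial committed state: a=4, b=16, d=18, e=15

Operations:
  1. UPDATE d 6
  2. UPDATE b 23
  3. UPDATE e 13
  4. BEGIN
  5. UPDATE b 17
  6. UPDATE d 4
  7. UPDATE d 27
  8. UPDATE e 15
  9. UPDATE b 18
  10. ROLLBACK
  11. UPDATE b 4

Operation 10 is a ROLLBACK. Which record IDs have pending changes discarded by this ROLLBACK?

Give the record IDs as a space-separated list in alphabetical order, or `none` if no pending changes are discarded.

Answer: b d e

Derivation:
Initial committed: {a=4, b=16, d=18, e=15}
Op 1: UPDATE d=6 (auto-commit; committed d=6)
Op 2: UPDATE b=23 (auto-commit; committed b=23)
Op 3: UPDATE e=13 (auto-commit; committed e=13)
Op 4: BEGIN: in_txn=True, pending={}
Op 5: UPDATE b=17 (pending; pending now {b=17})
Op 6: UPDATE d=4 (pending; pending now {b=17, d=4})
Op 7: UPDATE d=27 (pending; pending now {b=17, d=27})
Op 8: UPDATE e=15 (pending; pending now {b=17, d=27, e=15})
Op 9: UPDATE b=18 (pending; pending now {b=18, d=27, e=15})
Op 10: ROLLBACK: discarded pending ['b', 'd', 'e']; in_txn=False
Op 11: UPDATE b=4 (auto-commit; committed b=4)
ROLLBACK at op 10 discards: ['b', 'd', 'e']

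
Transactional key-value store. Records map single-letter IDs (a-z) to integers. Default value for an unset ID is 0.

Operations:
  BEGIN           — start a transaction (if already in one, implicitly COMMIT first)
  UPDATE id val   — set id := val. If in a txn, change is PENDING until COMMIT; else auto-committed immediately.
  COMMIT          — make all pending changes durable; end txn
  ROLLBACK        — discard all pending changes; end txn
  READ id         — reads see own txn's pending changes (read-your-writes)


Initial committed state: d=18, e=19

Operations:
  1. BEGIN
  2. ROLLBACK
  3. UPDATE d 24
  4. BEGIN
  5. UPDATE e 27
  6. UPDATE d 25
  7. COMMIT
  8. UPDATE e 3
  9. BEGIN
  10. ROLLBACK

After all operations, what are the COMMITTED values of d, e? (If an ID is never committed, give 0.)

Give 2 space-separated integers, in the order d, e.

Answer: 25 3

Derivation:
Initial committed: {d=18, e=19}
Op 1: BEGIN: in_txn=True, pending={}
Op 2: ROLLBACK: discarded pending []; in_txn=False
Op 3: UPDATE d=24 (auto-commit; committed d=24)
Op 4: BEGIN: in_txn=True, pending={}
Op 5: UPDATE e=27 (pending; pending now {e=27})
Op 6: UPDATE d=25 (pending; pending now {d=25, e=27})
Op 7: COMMIT: merged ['d', 'e'] into committed; committed now {d=25, e=27}
Op 8: UPDATE e=3 (auto-commit; committed e=3)
Op 9: BEGIN: in_txn=True, pending={}
Op 10: ROLLBACK: discarded pending []; in_txn=False
Final committed: {d=25, e=3}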